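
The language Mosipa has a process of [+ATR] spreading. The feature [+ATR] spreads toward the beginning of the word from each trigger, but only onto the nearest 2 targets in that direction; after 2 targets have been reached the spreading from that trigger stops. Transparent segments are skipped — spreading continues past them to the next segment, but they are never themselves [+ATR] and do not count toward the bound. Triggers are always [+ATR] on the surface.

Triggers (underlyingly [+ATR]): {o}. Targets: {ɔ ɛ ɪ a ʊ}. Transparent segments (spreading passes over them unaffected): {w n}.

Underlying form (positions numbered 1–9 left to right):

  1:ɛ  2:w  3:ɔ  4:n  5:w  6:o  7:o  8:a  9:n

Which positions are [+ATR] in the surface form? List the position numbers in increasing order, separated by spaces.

1 3 6 7

From /o/ at 6 leftward: 5 /w/ transparent; 4 /n/ transparent; 3 /ɔ/ → [+ATR]; 2 /w/ transparent; 1 /ɛ/ → [+ATR]; bound reached.
From /o/ at 7 leftward: 6 /o/ is itself a trigger — this domain ends here.
Target with no active source: position 8 stays [-ATR].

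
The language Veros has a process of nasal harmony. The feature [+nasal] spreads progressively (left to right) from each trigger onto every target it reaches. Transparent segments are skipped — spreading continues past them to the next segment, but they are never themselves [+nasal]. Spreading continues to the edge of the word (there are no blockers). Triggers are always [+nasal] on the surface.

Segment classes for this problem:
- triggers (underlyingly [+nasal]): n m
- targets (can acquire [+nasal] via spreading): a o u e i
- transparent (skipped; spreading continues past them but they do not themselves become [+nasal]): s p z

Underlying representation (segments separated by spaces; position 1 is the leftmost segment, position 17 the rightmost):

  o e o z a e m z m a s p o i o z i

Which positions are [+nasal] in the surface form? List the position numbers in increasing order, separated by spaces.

7 9 10 13 14 15 17

From /m/ at 7 rightward: 8 /z/ transparent; 9 /m/ is itself a trigger — this domain ends here.
From /m/ at 9 rightward: 10 /a/ → [+nasal]; 11 /s/ transparent; 12 /p/ transparent; 13 /o/ → [+nasal]; 14 /i/ → [+nasal]; 15 /o/ → [+nasal]; 16 /z/ transparent; 17 /i/ → [+nasal]; word edge.
Targets with no active source: positions 1 2 3 5 6 stay [-nasal].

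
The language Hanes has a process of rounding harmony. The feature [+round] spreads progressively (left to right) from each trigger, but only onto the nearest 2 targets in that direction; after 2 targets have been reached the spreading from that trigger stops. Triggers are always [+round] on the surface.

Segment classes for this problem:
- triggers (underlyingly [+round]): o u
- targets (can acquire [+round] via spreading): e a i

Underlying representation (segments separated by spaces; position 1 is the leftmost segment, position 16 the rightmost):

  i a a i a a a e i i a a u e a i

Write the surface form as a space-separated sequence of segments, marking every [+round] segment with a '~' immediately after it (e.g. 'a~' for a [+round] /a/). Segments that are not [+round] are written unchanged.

i a a i a a a e i i a a u~ e~ a~ i

From /u/ at 13 rightward: 14 /e/ → [+round]; 15 /a/ → [+round]; bound reached.
Targets with no active source: positions 1 2 3 4 5 6 7 8 9 10 11 12 16 stay [-round].
[+round] positions on the surface: 13 14 15.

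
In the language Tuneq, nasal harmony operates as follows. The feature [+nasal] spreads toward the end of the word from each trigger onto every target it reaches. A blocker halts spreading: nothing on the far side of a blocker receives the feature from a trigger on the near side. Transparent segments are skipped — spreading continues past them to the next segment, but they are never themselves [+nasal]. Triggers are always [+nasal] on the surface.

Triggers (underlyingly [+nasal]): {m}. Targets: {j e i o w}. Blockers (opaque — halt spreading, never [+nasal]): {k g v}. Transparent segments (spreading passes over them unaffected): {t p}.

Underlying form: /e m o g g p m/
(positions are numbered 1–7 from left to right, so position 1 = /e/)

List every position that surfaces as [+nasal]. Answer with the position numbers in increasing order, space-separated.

2 3 7

From /m/ at 2 rightward: 3 /o/ → [+nasal]; 4 /g/ blocks.
From /m/ at 7 rightward: word edge.
Target with no active source: position 1 stays [-nasal].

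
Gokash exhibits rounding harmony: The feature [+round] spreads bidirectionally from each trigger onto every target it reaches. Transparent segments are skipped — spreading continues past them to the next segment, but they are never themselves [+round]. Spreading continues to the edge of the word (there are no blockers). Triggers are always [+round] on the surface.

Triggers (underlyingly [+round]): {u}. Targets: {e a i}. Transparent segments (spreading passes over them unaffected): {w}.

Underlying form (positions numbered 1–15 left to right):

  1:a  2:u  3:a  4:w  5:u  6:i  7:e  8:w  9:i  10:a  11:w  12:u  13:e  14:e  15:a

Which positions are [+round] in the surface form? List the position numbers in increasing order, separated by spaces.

1 2 3 5 6 7 9 10 12 13 14 15

From /u/ at 2 rightward: 3 /a/ → [+round]; 4 /w/ transparent; 5 /u/ is itself a trigger — this domain ends here.
From /u/ at 2 leftward: 1 /a/ → [+round]; word edge.
From /u/ at 5 rightward: 6 /i/ → [+round]; 7 /e/ → [+round]; 8 /w/ transparent; 9 /i/ → [+round]; 10 /a/ → [+round]; 11 /w/ transparent; 12 /u/ is itself a trigger — this domain ends here.
From /u/ at 5 leftward: 4 /w/ transparent; 3 /a/ → [+round]; 2 /u/ is itself a trigger — this domain ends here.
From /u/ at 12 rightward: 13 /e/ → [+round]; 14 /e/ → [+round]; 15 /a/ → [+round]; word edge.
From /u/ at 12 leftward: 11 /w/ transparent; 10 /a/ → [+round]; 9 /i/ → [+round]; 8 /w/ transparent; 7 /e/ → [+round]; 6 /i/ → [+round]; 5 /u/ is itself a trigger — this domain ends here.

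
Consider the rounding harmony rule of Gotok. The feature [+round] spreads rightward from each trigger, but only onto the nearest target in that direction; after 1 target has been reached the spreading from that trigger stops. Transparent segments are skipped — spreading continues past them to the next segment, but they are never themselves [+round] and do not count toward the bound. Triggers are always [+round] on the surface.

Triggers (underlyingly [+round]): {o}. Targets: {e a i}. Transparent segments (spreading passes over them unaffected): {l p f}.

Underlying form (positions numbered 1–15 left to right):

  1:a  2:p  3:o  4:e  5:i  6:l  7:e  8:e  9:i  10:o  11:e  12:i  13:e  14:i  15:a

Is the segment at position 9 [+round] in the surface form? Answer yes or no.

no

From /o/ at 3 rightward: 4 /e/ → [+round]; bound reached.
From /o/ at 10 rightward: 11 /e/ → [+round]; bound reached.
Targets with no active source: positions 1 5 7 8 9 12 13 14 15 stay [-round].
[+round] positions on the surface: 3 4 10 11.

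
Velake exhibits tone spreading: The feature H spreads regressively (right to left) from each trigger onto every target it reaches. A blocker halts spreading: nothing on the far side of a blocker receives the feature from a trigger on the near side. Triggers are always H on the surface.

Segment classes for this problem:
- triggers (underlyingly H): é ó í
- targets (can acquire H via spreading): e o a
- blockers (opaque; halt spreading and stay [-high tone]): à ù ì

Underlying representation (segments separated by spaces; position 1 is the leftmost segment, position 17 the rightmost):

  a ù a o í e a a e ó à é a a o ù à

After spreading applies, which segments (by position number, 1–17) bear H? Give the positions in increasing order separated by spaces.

From /í/ at 5 leftward: 4 /o/ → H; 3 /a/ → H; 2 /ù/ blocks.
From /ó/ at 10 leftward: 9 /e/ → H; 8 /a/ → H; 7 /a/ → H; 6 /e/ → H; 5 /í/ is itself a trigger — this domain ends here.
From /é/ at 12 leftward: 11 /à/ blocks.
Targets with no active source: positions 1 13 14 15 stay [-high tone].

3 4 5 6 7 8 9 10 12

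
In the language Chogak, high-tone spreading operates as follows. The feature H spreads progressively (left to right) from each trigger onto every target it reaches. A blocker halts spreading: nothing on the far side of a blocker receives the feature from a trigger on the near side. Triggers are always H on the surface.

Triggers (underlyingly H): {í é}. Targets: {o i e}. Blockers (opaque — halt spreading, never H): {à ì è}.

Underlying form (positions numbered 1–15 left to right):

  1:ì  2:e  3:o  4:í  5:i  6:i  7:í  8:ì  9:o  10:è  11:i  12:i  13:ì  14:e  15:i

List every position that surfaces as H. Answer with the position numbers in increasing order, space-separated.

4 5 6 7

From /í/ at 4 rightward: 5 /i/ → H; 6 /i/ → H; 7 /í/ is itself a trigger — this domain ends here.
From /í/ at 7 rightward: 8 /ì/ blocks.
Targets with no active source: positions 2 3 9 11 12 14 15 stay [-high tone].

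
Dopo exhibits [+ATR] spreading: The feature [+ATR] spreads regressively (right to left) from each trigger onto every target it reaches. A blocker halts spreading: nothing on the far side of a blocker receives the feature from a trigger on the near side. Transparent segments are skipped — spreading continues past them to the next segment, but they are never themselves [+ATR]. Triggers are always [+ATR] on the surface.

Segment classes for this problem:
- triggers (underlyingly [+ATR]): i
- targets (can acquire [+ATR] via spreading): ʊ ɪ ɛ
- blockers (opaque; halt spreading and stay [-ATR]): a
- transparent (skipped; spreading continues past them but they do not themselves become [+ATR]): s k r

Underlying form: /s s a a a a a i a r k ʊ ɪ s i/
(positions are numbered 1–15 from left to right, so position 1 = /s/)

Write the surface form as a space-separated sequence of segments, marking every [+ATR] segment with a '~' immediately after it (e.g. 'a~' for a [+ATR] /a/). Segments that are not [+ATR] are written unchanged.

From /i/ at 8 leftward: 7 /a/ blocks.
From /i/ at 15 leftward: 14 /s/ transparent; 13 /ɪ/ → [+ATR]; 12 /ʊ/ → [+ATR]; 11 /k/ transparent; 10 /r/ transparent; 9 /a/ blocks.
[+ATR] positions on the surface: 8 12 13 15.

s s a a a a a i~ a r k ʊ~ ɪ~ s i~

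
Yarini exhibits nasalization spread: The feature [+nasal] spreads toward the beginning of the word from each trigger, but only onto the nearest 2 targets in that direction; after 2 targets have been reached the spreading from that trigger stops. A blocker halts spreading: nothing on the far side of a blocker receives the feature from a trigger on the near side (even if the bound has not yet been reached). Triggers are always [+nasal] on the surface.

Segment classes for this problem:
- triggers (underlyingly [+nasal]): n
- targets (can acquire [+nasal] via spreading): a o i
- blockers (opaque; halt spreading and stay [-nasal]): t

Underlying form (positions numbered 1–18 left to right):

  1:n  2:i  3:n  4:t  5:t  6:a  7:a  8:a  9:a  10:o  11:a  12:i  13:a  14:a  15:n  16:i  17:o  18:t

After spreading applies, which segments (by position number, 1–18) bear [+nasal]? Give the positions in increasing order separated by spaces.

1 2 3 13 14 15

From /n/ at 1 leftward: word edge.
From /n/ at 3 leftward: 2 /i/ → [+nasal]; 1 /n/ is itself a trigger — this domain ends here.
From /n/ at 15 leftward: 14 /a/ → [+nasal]; 13 /a/ → [+nasal]; bound reached.
Targets with no active source: positions 6 7 8 9 10 11 12 16 17 stay [-nasal].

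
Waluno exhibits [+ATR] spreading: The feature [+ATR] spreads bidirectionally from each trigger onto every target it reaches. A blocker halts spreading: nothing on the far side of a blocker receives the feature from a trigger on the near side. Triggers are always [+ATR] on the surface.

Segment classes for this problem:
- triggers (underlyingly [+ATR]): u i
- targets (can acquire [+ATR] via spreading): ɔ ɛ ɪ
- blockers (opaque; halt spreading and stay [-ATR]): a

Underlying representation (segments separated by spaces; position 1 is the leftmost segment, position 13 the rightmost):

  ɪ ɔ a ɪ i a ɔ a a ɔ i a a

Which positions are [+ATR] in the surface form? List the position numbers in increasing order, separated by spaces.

From /i/ at 5 rightward: 6 /a/ blocks.
From /i/ at 5 leftward: 4 /ɪ/ → [+ATR]; 3 /a/ blocks.
From /i/ at 11 rightward: 12 /a/ blocks.
From /i/ at 11 leftward: 10 /ɔ/ → [+ATR]; 9 /a/ blocks.
Targets with no active source: positions 1 2 7 stay [-ATR].

4 5 10 11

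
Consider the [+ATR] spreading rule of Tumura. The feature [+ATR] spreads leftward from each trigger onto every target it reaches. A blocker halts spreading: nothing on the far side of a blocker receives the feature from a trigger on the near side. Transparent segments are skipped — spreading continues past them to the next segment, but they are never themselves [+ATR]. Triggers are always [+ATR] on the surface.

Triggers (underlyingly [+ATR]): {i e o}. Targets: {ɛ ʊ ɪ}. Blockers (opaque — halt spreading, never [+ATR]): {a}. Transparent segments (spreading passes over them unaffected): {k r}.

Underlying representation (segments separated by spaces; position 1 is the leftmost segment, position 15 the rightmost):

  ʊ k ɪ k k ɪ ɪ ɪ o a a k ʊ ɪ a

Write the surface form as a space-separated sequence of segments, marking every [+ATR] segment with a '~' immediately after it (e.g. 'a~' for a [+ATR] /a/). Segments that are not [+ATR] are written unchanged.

ʊ~ k ɪ~ k k ɪ~ ɪ~ ɪ~ o~ a a k ʊ ɪ a

From /o/ at 9 leftward: 8 /ɪ/ → [+ATR]; 7 /ɪ/ → [+ATR]; 6 /ɪ/ → [+ATR]; 5 /k/ transparent; 4 /k/ transparent; 3 /ɪ/ → [+ATR]; 2 /k/ transparent; 1 /ʊ/ → [+ATR]; word edge.
Targets with no active source: positions 13 14 stay [-ATR].
[+ATR] positions on the surface: 1 3 6 7 8 9.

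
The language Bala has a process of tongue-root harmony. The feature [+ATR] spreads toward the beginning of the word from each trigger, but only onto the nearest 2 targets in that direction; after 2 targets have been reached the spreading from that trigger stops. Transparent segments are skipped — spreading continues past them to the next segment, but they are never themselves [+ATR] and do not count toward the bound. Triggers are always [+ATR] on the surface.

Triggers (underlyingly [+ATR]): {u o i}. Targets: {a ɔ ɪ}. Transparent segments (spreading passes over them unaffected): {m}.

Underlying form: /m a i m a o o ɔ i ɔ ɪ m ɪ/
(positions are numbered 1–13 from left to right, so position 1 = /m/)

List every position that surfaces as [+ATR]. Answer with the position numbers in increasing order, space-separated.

2 3 5 6 7 8 9

From /i/ at 3 leftward: 2 /a/ → [+ATR]; 1 /m/ transparent; word edge.
From /o/ at 6 leftward: 5 /a/ → [+ATR]; 4 /m/ transparent; 3 /i/ is itself a trigger — this domain ends here.
From /o/ at 7 leftward: 6 /o/ is itself a trigger — this domain ends here.
From /i/ at 9 leftward: 8 /ɔ/ → [+ATR]; 7 /o/ is itself a trigger — this domain ends here.
Targets with no active source: positions 10 11 13 stay [-ATR].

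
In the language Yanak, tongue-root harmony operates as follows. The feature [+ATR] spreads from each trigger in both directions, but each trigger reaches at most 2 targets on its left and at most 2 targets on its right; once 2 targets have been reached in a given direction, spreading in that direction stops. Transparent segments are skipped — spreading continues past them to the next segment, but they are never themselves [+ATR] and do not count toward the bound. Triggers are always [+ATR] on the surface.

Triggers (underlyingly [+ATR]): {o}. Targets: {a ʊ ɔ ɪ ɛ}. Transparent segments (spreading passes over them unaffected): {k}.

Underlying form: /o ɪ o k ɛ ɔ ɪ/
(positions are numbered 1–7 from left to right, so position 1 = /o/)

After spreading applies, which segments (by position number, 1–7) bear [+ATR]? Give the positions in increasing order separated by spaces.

1 2 3 5 6

From /o/ at 1 rightward: 2 /ɪ/ → [+ATR]; 3 /o/ is itself a trigger — this domain ends here.
From /o/ at 1 leftward: word edge.
From /o/ at 3 rightward: 4 /k/ transparent; 5 /ɛ/ → [+ATR]; 6 /ɔ/ → [+ATR]; bound reached.
From /o/ at 3 leftward: 2 /ɪ/ → [+ATR]; 1 /o/ is itself a trigger — this domain ends here.
Target with no active source: position 7 stays [-ATR].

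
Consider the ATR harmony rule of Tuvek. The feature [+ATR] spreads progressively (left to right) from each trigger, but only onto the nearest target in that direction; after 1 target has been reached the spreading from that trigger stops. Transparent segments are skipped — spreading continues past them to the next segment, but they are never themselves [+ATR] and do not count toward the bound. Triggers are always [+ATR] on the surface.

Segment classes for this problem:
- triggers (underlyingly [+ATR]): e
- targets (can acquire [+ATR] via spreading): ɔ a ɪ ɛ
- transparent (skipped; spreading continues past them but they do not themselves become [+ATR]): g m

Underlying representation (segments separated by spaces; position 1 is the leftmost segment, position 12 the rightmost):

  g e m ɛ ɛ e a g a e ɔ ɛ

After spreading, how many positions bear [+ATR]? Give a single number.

From /e/ at 2 rightward: 3 /m/ transparent; 4 /ɛ/ → [+ATR]; bound reached.
From /e/ at 6 rightward: 7 /a/ → [+ATR]; bound reached.
From /e/ at 10 rightward: 11 /ɔ/ → [+ATR]; bound reached.
Targets with no active source: positions 5 9 12 stay [-ATR].
[+ATR] positions on the surface: 2 4 6 7 10 11.

6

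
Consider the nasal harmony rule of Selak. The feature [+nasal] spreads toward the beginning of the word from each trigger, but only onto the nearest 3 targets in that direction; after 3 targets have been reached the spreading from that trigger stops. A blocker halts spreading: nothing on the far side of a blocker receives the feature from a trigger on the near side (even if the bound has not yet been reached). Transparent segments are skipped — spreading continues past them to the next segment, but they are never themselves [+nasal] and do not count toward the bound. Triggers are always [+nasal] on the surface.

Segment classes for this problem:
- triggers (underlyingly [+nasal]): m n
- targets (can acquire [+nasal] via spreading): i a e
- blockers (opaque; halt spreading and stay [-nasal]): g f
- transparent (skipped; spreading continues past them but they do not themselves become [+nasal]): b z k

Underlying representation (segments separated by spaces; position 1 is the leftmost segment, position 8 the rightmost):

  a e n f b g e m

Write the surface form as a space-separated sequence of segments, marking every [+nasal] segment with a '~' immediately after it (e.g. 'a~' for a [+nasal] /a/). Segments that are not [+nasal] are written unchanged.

a~ e~ n~ f b g e~ m~

From /n/ at 3 leftward: 2 /e/ → [+nasal]; 1 /a/ → [+nasal]; word edge.
From /m/ at 8 leftward: 7 /e/ → [+nasal]; 6 /g/ blocks.
[+nasal] positions on the surface: 1 2 3 7 8.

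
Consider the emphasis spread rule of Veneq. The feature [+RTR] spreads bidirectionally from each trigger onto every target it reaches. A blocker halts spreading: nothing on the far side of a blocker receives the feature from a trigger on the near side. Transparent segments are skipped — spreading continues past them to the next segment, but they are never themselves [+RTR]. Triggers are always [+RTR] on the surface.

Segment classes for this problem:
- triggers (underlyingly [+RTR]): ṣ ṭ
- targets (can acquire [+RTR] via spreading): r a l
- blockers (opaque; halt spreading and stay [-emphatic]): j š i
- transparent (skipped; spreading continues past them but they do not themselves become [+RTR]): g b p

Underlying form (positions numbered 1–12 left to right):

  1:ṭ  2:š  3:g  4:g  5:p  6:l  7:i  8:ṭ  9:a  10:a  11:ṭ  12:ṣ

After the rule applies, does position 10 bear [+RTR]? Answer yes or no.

From /ṭ/ at 1 rightward: 2 /š/ blocks.
From /ṭ/ at 1 leftward: word edge.
From /ṭ/ at 8 rightward: 9 /a/ → [+RTR]; 10 /a/ → [+RTR]; 11 /ṭ/ is itself a trigger — this domain ends here.
From /ṭ/ at 8 leftward: 7 /i/ blocks.
From /ṭ/ at 11 rightward: 12 /ṣ/ is itself a trigger — this domain ends here.
From /ṭ/ at 11 leftward: 10 /a/ → [+RTR]; 9 /a/ → [+RTR]; 8 /ṭ/ is itself a trigger — this domain ends here.
From /ṣ/ at 12 rightward: word edge.
From /ṣ/ at 12 leftward: 11 /ṭ/ is itself a trigger — this domain ends here.
Target with no active source: position 6 stays [-emphatic].
[+RTR] positions on the surface: 1 8 9 10 11 12.

yes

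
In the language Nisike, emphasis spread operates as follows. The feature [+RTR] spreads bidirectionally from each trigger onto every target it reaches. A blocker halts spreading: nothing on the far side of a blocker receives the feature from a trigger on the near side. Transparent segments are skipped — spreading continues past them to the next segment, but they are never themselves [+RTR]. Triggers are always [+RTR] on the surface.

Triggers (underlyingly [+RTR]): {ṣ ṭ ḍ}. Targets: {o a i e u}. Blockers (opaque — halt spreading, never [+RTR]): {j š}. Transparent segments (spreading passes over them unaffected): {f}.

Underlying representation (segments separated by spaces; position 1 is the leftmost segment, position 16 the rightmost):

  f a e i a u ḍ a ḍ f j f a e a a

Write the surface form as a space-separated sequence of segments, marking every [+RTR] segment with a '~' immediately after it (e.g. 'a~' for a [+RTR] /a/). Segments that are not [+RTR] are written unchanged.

From /ḍ/ at 7 rightward: 8 /a/ → [+RTR]; 9 /ḍ/ is itself a trigger — this domain ends here.
From /ḍ/ at 7 leftward: 6 /u/ → [+RTR]; 5 /a/ → [+RTR]; 4 /i/ → [+RTR]; 3 /e/ → [+RTR]; 2 /a/ → [+RTR]; 1 /f/ transparent; word edge.
From /ḍ/ at 9 rightward: 10 /f/ transparent; 11 /j/ blocks.
From /ḍ/ at 9 leftward: 8 /a/ → [+RTR]; 7 /ḍ/ is itself a trigger — this domain ends here.
Targets with no active source: positions 13 14 15 16 stay [-emphatic].
[+RTR] positions on the surface: 2 3 4 5 6 7 8 9.

f a~ e~ i~ a~ u~ ḍ~ a~ ḍ~ f j f a e a a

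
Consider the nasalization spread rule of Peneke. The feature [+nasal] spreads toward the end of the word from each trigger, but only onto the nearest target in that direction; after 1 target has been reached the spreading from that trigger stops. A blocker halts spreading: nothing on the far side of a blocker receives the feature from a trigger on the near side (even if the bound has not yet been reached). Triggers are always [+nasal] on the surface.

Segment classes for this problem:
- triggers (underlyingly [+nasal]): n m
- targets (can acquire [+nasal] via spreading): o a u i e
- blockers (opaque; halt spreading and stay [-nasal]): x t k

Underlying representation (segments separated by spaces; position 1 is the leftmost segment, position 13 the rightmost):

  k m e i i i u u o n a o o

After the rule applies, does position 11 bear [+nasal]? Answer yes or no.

From /m/ at 2 rightward: 3 /e/ → [+nasal]; bound reached.
From /n/ at 10 rightward: 11 /a/ → [+nasal]; bound reached.
Targets with no active source: positions 4 5 6 7 8 9 12 13 stay [-nasal].
[+nasal] positions on the surface: 2 3 10 11.

yes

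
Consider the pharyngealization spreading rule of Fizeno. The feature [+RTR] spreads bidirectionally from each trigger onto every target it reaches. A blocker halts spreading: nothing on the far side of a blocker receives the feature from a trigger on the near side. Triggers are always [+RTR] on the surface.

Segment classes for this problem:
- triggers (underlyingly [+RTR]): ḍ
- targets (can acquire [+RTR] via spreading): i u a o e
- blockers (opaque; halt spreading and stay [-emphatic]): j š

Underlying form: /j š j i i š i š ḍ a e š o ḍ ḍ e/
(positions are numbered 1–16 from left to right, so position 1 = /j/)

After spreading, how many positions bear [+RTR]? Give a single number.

From /ḍ/ at 9 rightward: 10 /a/ → [+RTR]; 11 /e/ → [+RTR]; 12 /š/ blocks.
From /ḍ/ at 9 leftward: 8 /š/ blocks.
From /ḍ/ at 14 rightward: 15 /ḍ/ is itself a trigger — this domain ends here.
From /ḍ/ at 14 leftward: 13 /o/ → [+RTR]; 12 /š/ blocks.
From /ḍ/ at 15 rightward: 16 /e/ → [+RTR]; word edge.
From /ḍ/ at 15 leftward: 14 /ḍ/ is itself a trigger — this domain ends here.
Targets with no active source: positions 4 5 7 stay [-emphatic].
[+RTR] positions on the surface: 9 10 11 13 14 15 16.

7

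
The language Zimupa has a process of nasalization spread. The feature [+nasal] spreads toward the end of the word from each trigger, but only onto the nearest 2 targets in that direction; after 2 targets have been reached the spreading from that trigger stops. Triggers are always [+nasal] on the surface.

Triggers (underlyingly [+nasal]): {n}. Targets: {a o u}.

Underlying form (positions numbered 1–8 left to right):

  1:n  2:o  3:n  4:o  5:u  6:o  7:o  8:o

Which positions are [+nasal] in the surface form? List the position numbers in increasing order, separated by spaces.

1 2 3 4 5

From /n/ at 1 rightward: 2 /o/ → [+nasal]; 3 /n/ is itself a trigger — this domain ends here.
From /n/ at 3 rightward: 4 /o/ → [+nasal]; 5 /u/ → [+nasal]; bound reached.
Targets with no active source: positions 6 7 8 stay [-nasal].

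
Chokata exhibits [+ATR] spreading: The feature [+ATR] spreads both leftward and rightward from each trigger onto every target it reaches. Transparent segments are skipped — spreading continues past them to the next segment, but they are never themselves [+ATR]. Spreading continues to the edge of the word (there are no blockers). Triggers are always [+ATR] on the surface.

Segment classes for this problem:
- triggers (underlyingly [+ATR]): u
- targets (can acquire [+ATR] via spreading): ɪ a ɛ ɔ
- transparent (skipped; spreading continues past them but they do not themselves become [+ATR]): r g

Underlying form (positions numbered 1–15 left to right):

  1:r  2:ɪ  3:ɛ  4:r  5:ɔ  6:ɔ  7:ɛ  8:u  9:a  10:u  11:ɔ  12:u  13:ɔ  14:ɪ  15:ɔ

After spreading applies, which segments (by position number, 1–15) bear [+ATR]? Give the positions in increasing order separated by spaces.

From /u/ at 8 rightward: 9 /a/ → [+ATR]; 10 /u/ is itself a trigger — this domain ends here.
From /u/ at 8 leftward: 7 /ɛ/ → [+ATR]; 6 /ɔ/ → [+ATR]; 5 /ɔ/ → [+ATR]; 4 /r/ transparent; 3 /ɛ/ → [+ATR]; 2 /ɪ/ → [+ATR]; 1 /r/ transparent; word edge.
From /u/ at 10 rightward: 11 /ɔ/ → [+ATR]; 12 /u/ is itself a trigger — this domain ends here.
From /u/ at 10 leftward: 9 /a/ → [+ATR]; 8 /u/ is itself a trigger — this domain ends here.
From /u/ at 12 rightward: 13 /ɔ/ → [+ATR]; 14 /ɪ/ → [+ATR]; 15 /ɔ/ → [+ATR]; word edge.
From /u/ at 12 leftward: 11 /ɔ/ → [+ATR]; 10 /u/ is itself a trigger — this domain ends here.

2 3 5 6 7 8 9 10 11 12 13 14 15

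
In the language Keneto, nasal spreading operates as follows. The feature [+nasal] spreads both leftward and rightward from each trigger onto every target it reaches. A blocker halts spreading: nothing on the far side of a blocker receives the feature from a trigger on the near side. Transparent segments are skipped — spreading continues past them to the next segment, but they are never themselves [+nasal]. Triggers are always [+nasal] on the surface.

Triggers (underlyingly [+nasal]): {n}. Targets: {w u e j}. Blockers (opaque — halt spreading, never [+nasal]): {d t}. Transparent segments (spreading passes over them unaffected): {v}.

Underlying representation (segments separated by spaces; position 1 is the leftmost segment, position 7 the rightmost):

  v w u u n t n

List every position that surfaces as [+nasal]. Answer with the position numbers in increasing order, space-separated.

From /n/ at 5 rightward: 6 /t/ blocks.
From /n/ at 5 leftward: 4 /u/ → [+nasal]; 3 /u/ → [+nasal]; 2 /w/ → [+nasal]; 1 /v/ transparent; word edge.
From /n/ at 7 rightward: word edge.
From /n/ at 7 leftward: 6 /t/ blocks.

2 3 4 5 7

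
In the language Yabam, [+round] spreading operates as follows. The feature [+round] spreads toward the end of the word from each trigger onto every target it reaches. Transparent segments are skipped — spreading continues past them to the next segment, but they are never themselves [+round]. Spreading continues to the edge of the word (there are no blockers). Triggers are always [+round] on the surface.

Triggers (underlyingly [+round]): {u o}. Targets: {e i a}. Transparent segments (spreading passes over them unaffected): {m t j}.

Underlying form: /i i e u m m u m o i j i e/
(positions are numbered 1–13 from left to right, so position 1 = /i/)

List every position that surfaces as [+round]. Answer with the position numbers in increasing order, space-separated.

From /u/ at 4 rightward: 5 /m/ transparent; 6 /m/ transparent; 7 /u/ is itself a trigger — this domain ends here.
From /u/ at 7 rightward: 8 /m/ transparent; 9 /o/ is itself a trigger — this domain ends here.
From /o/ at 9 rightward: 10 /i/ → [+round]; 11 /j/ transparent; 12 /i/ → [+round]; 13 /e/ → [+round]; word edge.
Targets with no active source: positions 1 2 3 stay [-round].

4 7 9 10 12 13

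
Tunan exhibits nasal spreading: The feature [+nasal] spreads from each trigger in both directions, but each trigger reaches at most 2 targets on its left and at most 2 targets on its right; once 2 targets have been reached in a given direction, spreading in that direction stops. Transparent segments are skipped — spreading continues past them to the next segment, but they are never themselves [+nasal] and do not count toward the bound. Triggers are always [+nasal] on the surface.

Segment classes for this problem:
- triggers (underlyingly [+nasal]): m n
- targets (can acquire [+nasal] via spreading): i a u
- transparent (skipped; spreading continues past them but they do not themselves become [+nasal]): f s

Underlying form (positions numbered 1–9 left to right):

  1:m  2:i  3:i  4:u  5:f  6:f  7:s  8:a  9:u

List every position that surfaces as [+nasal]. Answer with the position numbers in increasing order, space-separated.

1 2 3

From /m/ at 1 rightward: 2 /i/ → [+nasal]; 3 /i/ → [+nasal]; bound reached.
From /m/ at 1 leftward: word edge.
Targets with no active source: positions 4 8 9 stay [-nasal].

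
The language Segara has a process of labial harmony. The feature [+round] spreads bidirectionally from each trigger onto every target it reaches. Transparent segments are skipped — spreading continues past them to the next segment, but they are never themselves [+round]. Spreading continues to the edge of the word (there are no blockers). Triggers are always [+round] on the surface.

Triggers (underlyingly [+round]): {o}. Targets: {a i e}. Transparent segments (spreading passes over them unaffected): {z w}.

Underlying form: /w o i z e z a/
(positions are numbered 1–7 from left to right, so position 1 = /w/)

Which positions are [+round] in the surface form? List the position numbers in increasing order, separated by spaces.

2 3 5 7

From /o/ at 2 rightward: 3 /i/ → [+round]; 4 /z/ transparent; 5 /e/ → [+round]; 6 /z/ transparent; 7 /a/ → [+round]; word edge.
From /o/ at 2 leftward: 1 /w/ transparent; word edge.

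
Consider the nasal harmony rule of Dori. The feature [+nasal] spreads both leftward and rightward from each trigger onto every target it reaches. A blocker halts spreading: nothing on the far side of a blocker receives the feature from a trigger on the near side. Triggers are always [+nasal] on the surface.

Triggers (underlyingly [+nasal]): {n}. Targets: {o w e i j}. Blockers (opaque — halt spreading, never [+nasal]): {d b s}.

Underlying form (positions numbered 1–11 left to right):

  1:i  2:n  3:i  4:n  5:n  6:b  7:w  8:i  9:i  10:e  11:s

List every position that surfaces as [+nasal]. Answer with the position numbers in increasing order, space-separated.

From /n/ at 2 rightward: 3 /i/ → [+nasal]; 4 /n/ is itself a trigger — this domain ends here.
From /n/ at 2 leftward: 1 /i/ → [+nasal]; word edge.
From /n/ at 4 rightward: 5 /n/ is itself a trigger — this domain ends here.
From /n/ at 4 leftward: 3 /i/ → [+nasal]; 2 /n/ is itself a trigger — this domain ends here.
From /n/ at 5 rightward: 6 /b/ blocks.
From /n/ at 5 leftward: 4 /n/ is itself a trigger — this domain ends here.
Targets with no active source: positions 7 8 9 10 stay [-nasal].

1 2 3 4 5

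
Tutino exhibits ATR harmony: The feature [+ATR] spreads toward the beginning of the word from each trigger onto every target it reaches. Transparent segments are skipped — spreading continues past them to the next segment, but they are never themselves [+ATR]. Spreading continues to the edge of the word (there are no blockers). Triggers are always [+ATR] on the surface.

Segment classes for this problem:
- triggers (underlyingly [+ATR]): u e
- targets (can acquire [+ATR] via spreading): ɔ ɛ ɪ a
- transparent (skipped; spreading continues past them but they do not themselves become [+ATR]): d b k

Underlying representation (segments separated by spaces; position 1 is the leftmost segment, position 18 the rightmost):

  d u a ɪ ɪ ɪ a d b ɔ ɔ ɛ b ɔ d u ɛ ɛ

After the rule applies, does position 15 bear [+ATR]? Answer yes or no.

no

From /u/ at 2 leftward: 1 /d/ transparent; word edge.
From /u/ at 16 leftward: 15 /d/ transparent; 14 /ɔ/ → [+ATR]; 13 /b/ transparent; 12 /ɛ/ → [+ATR]; 11 /ɔ/ → [+ATR]; 10 /ɔ/ → [+ATR]; 9 /b/ transparent; 8 /d/ transparent; 7 /a/ → [+ATR]; 6 /ɪ/ → [+ATR]; 5 /ɪ/ → [+ATR]; 4 /ɪ/ → [+ATR]; 3 /a/ → [+ATR]; 2 /u/ is itself a trigger — this domain ends here.
Targets with no active source: positions 17 18 stay [-ATR].
[+ATR] positions on the surface: 2 3 4 5 6 7 10 11 12 14 16.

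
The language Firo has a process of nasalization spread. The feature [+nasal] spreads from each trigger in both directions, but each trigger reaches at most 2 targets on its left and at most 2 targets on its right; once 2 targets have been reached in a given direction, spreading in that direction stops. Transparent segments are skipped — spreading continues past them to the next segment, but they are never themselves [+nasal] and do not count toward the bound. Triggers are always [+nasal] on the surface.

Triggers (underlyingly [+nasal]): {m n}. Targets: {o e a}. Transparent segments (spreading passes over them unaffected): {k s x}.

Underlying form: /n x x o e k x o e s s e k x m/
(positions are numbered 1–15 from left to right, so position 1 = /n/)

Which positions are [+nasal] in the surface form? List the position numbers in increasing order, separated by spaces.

1 4 5 9 12 15

From /n/ at 1 rightward: 2 /x/ transparent; 3 /x/ transparent; 4 /o/ → [+nasal]; 5 /e/ → [+nasal]; bound reached.
From /n/ at 1 leftward: word edge.
From /m/ at 15 rightward: word edge.
From /m/ at 15 leftward: 14 /x/ transparent; 13 /k/ transparent; 12 /e/ → [+nasal]; 11 /s/ transparent; 10 /s/ transparent; 9 /e/ → [+nasal]; bound reached.
Target with no active source: position 8 stays [-nasal].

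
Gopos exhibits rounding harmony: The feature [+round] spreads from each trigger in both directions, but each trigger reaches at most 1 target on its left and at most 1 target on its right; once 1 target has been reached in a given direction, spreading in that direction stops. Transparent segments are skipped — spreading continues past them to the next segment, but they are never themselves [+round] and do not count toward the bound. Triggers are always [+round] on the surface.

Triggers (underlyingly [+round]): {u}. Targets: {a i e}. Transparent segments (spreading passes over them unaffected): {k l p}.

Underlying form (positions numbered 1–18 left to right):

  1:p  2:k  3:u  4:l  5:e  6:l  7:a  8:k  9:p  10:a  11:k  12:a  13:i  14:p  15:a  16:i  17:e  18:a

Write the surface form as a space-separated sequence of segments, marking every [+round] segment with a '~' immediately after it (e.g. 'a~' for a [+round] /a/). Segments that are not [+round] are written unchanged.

p k u~ l e~ l a k p a k a i p a i e a

From /u/ at 3 rightward: 4 /l/ transparent; 5 /e/ → [+round]; bound reached.
From /u/ at 3 leftward: 2 /k/ transparent; 1 /p/ transparent; word edge.
Targets with no active source: positions 7 10 12 13 15 16 17 18 stay [-round].
[+round] positions on the surface: 3 5.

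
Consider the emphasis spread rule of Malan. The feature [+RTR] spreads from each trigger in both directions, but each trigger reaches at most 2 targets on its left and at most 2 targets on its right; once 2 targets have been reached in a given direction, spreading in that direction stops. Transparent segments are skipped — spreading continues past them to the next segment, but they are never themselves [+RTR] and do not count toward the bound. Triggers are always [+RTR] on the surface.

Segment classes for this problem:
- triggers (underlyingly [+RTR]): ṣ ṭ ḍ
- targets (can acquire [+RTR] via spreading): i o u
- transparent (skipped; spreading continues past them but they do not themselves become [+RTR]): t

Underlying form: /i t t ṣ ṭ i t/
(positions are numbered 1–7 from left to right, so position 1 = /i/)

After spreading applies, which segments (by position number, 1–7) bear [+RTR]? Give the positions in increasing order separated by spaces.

From /ṣ/ at 4 rightward: 5 /ṭ/ is itself a trigger — this domain ends here.
From /ṣ/ at 4 leftward: 3 /t/ transparent; 2 /t/ transparent; 1 /i/ → [+RTR]; word edge.
From /ṭ/ at 5 rightward: 6 /i/ → [+RTR]; 7 /t/ transparent; word edge.
From /ṭ/ at 5 leftward: 4 /ṣ/ is itself a trigger — this domain ends here.

1 4 5 6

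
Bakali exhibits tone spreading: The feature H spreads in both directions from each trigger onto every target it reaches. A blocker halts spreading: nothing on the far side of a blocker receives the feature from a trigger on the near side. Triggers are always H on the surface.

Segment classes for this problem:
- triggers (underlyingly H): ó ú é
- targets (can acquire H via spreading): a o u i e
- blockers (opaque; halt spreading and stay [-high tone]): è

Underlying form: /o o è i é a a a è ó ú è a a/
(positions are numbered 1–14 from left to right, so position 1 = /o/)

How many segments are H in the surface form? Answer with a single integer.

From /é/ at 5 rightward: 6 /a/ → H; 7 /a/ → H; 8 /a/ → H; 9 /è/ blocks.
From /é/ at 5 leftward: 4 /i/ → H; 3 /è/ blocks.
From /ó/ at 10 rightward: 11 /ú/ is itself a trigger — this domain ends here.
From /ó/ at 10 leftward: 9 /è/ blocks.
From /ú/ at 11 rightward: 12 /è/ blocks.
From /ú/ at 11 leftward: 10 /ó/ is itself a trigger — this domain ends here.
Targets with no active source: positions 1 2 13 14 stay [-high tone].
H positions on the surface: 4 5 6 7 8 10 11.

7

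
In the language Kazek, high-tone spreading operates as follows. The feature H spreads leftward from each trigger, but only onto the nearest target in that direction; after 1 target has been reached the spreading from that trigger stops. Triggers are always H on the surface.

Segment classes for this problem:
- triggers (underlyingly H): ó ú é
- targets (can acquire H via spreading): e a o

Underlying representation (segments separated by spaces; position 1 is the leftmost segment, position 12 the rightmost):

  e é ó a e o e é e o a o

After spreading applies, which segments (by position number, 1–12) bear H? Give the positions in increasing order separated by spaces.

1 2 3 7 8

From /é/ at 2 leftward: 1 /e/ → H; bound reached.
From /ó/ at 3 leftward: 2 /é/ is itself a trigger — this domain ends here.
From /é/ at 8 leftward: 7 /e/ → H; bound reached.
Targets with no active source: positions 4 5 6 9 10 11 12 stay [-high tone].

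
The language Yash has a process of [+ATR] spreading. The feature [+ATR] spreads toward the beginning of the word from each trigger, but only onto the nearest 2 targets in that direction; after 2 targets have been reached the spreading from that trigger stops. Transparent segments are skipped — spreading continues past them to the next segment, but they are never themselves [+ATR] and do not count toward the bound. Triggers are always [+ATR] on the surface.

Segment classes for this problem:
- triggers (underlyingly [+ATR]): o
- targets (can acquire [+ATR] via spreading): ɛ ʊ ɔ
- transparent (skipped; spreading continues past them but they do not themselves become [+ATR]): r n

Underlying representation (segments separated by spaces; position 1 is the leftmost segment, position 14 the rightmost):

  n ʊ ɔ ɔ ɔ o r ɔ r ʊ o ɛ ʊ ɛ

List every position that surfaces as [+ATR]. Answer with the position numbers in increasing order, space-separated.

4 5 6 8 10 11

From /o/ at 6 leftward: 5 /ɔ/ → [+ATR]; 4 /ɔ/ → [+ATR]; bound reached.
From /o/ at 11 leftward: 10 /ʊ/ → [+ATR]; 9 /r/ transparent; 8 /ɔ/ → [+ATR]; bound reached.
Targets with no active source: positions 2 3 12 13 14 stay [-ATR].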